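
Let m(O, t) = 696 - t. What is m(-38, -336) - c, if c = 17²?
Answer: 743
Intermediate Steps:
c = 289
m(-38, -336) - c = (696 - 1*(-336)) - 1*289 = (696 + 336) - 289 = 1032 - 289 = 743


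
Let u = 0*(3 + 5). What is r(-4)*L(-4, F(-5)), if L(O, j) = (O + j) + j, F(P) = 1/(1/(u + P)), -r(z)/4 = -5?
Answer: -280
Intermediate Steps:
r(z) = 20 (r(z) = -4*(-5) = 20)
u = 0 (u = 0*8 = 0)
F(P) = P (F(P) = 1/(1/(0 + P)) = 1/(1/P) = P)
L(O, j) = O + 2*j
r(-4)*L(-4, F(-5)) = 20*(-4 + 2*(-5)) = 20*(-4 - 10) = 20*(-14) = -280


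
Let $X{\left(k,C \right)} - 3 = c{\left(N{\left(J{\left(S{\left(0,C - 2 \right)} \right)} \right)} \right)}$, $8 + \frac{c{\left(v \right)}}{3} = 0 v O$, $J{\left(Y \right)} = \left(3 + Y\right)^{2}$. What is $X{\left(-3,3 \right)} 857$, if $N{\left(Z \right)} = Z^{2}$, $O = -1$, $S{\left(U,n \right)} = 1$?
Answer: $-17997$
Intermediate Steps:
$c{\left(v \right)} = -24$ ($c{\left(v \right)} = -24 + 3 \cdot 0 v \left(-1\right) = -24 + 3 \cdot 0 \left(-1\right) = -24 + 3 \cdot 0 = -24 + 0 = -24$)
$X{\left(k,C \right)} = -21$ ($X{\left(k,C \right)} = 3 - 24 = -21$)
$X{\left(-3,3 \right)} 857 = \left(-21\right) 857 = -17997$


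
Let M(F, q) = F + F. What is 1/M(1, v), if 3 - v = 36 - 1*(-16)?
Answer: ½ ≈ 0.50000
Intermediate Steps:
v = -49 (v = 3 - (36 - 1*(-16)) = 3 - (36 + 16) = 3 - 1*52 = 3 - 52 = -49)
M(F, q) = 2*F
1/M(1, v) = 1/(2*1) = 1/2 = ½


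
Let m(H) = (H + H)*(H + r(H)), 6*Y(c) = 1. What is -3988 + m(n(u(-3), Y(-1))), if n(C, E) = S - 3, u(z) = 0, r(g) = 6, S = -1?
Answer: -4004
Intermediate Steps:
Y(c) = 1/6 (Y(c) = (1/6)*1 = 1/6)
n(C, E) = -4 (n(C, E) = -1 - 3 = -4)
m(H) = 2*H*(6 + H) (m(H) = (H + H)*(H + 6) = (2*H)*(6 + H) = 2*H*(6 + H))
-3988 + m(n(u(-3), Y(-1))) = -3988 + 2*(-4)*(6 - 4) = -3988 + 2*(-4)*2 = -3988 - 16 = -4004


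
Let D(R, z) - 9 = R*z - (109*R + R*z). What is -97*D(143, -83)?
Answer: 1511066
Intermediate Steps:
D(R, z) = 9 - 109*R (D(R, z) = 9 + (R*z - (109*R + R*z)) = 9 + (R*z + (-109*R - R*z)) = 9 - 109*R)
-97*D(143, -83) = -97*(9 - 109*143) = -97*(9 - 15587) = -97*(-15578) = 1511066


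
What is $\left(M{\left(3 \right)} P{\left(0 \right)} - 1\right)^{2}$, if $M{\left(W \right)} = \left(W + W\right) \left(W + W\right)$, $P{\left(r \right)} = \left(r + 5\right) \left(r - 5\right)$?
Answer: $811801$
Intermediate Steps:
$P{\left(r \right)} = \left(-5 + r\right) \left(5 + r\right)$ ($P{\left(r \right)} = \left(5 + r\right) \left(-5 + r\right) = \left(-5 + r\right) \left(5 + r\right)$)
$M{\left(W \right)} = 4 W^{2}$ ($M{\left(W \right)} = 2 W 2 W = 4 W^{2}$)
$\left(M{\left(3 \right)} P{\left(0 \right)} - 1\right)^{2} = \left(4 \cdot 3^{2} \left(-25 + 0^{2}\right) - 1\right)^{2} = \left(4 \cdot 9 \left(-25 + 0\right) - 1\right)^{2} = \left(36 \left(-25\right) - 1\right)^{2} = \left(-900 - 1\right)^{2} = \left(-901\right)^{2} = 811801$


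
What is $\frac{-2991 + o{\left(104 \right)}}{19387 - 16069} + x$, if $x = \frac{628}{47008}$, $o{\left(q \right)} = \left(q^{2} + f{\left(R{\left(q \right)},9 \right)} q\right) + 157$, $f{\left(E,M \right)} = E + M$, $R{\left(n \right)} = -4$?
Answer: $\frac{16739405}{6498856} \approx 2.5757$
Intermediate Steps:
$o{\left(q \right)} = 157 + q^{2} + 5 q$ ($o{\left(q \right)} = \left(q^{2} + \left(-4 + 9\right) q\right) + 157 = \left(q^{2} + 5 q\right) + 157 = 157 + q^{2} + 5 q$)
$x = \frac{157}{11752}$ ($x = 628 \cdot \frac{1}{47008} = \frac{157}{11752} \approx 0.013359$)
$\frac{-2991 + o{\left(104 \right)}}{19387 - 16069} + x = \frac{-2991 + \left(157 + 104^{2} + 5 \cdot 104\right)}{19387 - 16069} + \frac{157}{11752} = \frac{-2991 + \left(157 + 10816 + 520\right)}{3318} + \frac{157}{11752} = \left(-2991 + 11493\right) \frac{1}{3318} + \frac{157}{11752} = 8502 \cdot \frac{1}{3318} + \frac{157}{11752} = \frac{1417}{553} + \frac{157}{11752} = \frac{16739405}{6498856}$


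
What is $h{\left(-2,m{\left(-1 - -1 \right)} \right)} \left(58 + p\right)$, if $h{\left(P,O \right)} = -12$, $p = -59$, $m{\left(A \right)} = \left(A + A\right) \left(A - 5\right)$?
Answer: $12$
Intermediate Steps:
$m{\left(A \right)} = 2 A \left(-5 + A\right)$
$h{\left(-2,m{\left(-1 - -1 \right)} \right)} \left(58 + p\right) = - 12 \left(58 - 59\right) = \left(-12\right) \left(-1\right) = 12$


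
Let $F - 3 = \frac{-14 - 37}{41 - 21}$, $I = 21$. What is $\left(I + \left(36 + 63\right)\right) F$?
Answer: $54$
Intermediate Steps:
$F = \frac{9}{20}$ ($F = 3 + \frac{-14 - 37}{41 - 21} = 3 - \frac{51}{20} = \frac{9}{20} \approx 0.45$)
$\left(I + \left(36 + 63\right)\right) F = \left(21 + \left(36 + 63\right)\right) \frac{9}{20} = \left(21 + 99\right) \frac{9}{20} = 120 \cdot \frac{9}{20} = 54$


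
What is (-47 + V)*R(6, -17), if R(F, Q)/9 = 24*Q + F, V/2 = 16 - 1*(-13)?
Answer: -39798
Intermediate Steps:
V = 58 (V = 2*(16 - 1*(-13)) = 2*(16 + 13) = 2*29 = 58)
R(F, Q) = 9*F + 216*Q (R(F, Q) = 9*(24*Q + F) = 9*(F + 24*Q) = 9*F + 216*Q)
(-47 + V)*R(6, -17) = (-47 + 58)*(9*6 + 216*(-17)) = 11*(54 - 3672) = 11*(-3618) = -39798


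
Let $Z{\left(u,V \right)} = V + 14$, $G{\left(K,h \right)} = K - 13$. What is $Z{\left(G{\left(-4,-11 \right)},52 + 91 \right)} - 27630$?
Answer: $-27473$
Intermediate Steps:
$G{\left(K,h \right)} = -13 + K$
$Z{\left(u,V \right)} = 14 + V$
$Z{\left(G{\left(-4,-11 \right)},52 + 91 \right)} - 27630 = \left(14 + \left(52 + 91\right)\right) - 27630 = \left(14 + 143\right) - 27630 = 157 - 27630 = -27473$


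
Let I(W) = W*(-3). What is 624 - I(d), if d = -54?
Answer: 462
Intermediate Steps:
I(W) = -3*W
624 - I(d) = 624 - (-3)*(-54) = 624 - 1*162 = 624 - 162 = 462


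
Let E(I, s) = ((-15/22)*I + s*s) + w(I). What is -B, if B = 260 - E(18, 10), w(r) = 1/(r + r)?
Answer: -68209/396 ≈ -172.24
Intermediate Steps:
w(r) = 1/(2*r)
E(I, s) = s**2 + 1/(2*I) - 15*I/22 (E(I, s) = ((-15/22)*I + s*s) + 1/(2*I) = ((-15*1/22)*I + s**2) + 1/(2*I) = (-15*I/22 + s**2) + 1/(2*I) = (s**2 - 15*I/22) + 1/(2*I) = s**2 + 1/(2*I) - 15*I/22)
B = 68209/396 (B = 260 - (10**2 + (1/2)/18 - 15/22*18) = 260 - (100 + (1/2)*(1/18) - 135/11) = 260 - (100 + 1/36 - 135/11) = 260 - 1*34751/396 = 260 - 34751/396 = 68209/396 ≈ 172.24)
-B = -1*68209/396 = -68209/396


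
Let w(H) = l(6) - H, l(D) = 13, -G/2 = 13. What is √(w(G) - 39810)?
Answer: 9*I*√491 ≈ 199.43*I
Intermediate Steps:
G = -26 (G = -2*13 = -26)
w(H) = 13 - H
√(w(G) - 39810) = √((13 - 1*(-26)) - 39810) = √((13 + 26) - 39810) = √(39 - 39810) = √(-39771) = 9*I*√491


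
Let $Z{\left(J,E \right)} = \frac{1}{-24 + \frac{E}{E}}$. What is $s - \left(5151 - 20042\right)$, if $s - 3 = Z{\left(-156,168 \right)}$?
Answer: $\frac{342561}{23} \approx 14894.0$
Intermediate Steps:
$Z{\left(J,E \right)} = - \frac{1}{23}$ ($Z{\left(J,E \right)} = \frac{1}{-24 + 1} = \frac{1}{-23} = - \frac{1}{23}$)
$s = \frac{68}{23}$ ($s = 3 - \frac{1}{23} = \frac{68}{23} \approx 2.9565$)
$s - \left(5151 - 20042\right) = \frac{68}{23} - \left(5151 - 20042\right) = \frac{68}{23} - -14891 = \frac{68}{23} + 14891 = \frac{342561}{23}$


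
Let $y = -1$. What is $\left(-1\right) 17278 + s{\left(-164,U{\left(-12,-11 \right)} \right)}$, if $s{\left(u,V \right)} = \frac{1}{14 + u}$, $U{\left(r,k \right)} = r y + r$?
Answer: $- \frac{2591701}{150} \approx -17278.0$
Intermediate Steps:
$U{\left(r,k \right)} = 0$ ($U{\left(r,k \right)} = r \left(-1\right) + r = - r + r = 0$)
$\left(-1\right) 17278 + s{\left(-164,U{\left(-12,-11 \right)} \right)} = \left(-1\right) 17278 + \frac{1}{14 - 164} = -17278 + \frac{1}{-150} = -17278 - \frac{1}{150} = - \frac{2591701}{150}$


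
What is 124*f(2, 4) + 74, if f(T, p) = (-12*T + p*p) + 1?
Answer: -794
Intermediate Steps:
f(T, p) = 1 + p**2 - 12*T (f(T, p) = (-12*T + p**2) + 1 = (p**2 - 12*T) + 1 = 1 + p**2 - 12*T)
124*f(2, 4) + 74 = 124*(1 + 4**2 - 12*2) + 74 = 124*(1 + 16 - 24) + 74 = 124*(-7) + 74 = -868 + 74 = -794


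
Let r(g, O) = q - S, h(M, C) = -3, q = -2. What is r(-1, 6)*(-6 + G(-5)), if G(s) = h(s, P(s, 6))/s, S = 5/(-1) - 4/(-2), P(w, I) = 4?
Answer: -27/5 ≈ -5.4000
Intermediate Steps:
S = -3 (S = 5*(-1) - 4*(-1/2) = -5 + 2 = -3)
r(g, O) = 1 (r(g, O) = -2 - 1*(-3) = -2 + 3 = 1)
G(s) = -3/s
r(-1, 6)*(-6 + G(-5)) = 1*(-6 - 3/(-5)) = 1*(-6 - 3*(-1/5)) = 1*(-6 + 3/5) = 1*(-27/5) = -27/5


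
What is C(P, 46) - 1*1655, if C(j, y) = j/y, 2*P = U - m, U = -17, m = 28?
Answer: -152305/92 ≈ -1655.5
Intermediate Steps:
P = -45/2 (P = (-17 - 1*28)/2 = (-17 - 28)/2 = (½)*(-45) = -45/2 ≈ -22.500)
C(P, 46) - 1*1655 = -45/2/46 - 1*1655 = -45/2*1/46 - 1655 = -45/92 - 1655 = -152305/92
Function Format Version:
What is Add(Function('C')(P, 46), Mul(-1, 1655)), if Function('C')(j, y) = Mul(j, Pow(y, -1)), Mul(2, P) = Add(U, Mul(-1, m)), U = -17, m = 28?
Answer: Rational(-152305, 92) ≈ -1655.5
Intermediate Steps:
P = Rational(-45, 2) (P = Mul(Rational(1, 2), Add(-17, Mul(-1, 28))) = Mul(Rational(1, 2), Add(-17, -28)) = Mul(Rational(1, 2), -45) = Rational(-45, 2) ≈ -22.500)
Add(Function('C')(P, 46), Mul(-1, 1655)) = Add(Mul(Rational(-45, 2), Pow(46, -1)), Mul(-1, 1655)) = Add(Mul(Rational(-45, 2), Rational(1, 46)), -1655) = Add(Rational(-45, 92), -1655) = Rational(-152305, 92)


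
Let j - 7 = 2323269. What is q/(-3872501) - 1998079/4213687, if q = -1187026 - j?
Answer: 7053750977895/16317507121187 ≈ 0.43228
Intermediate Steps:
j = 2323276 (j = 7 + 2323269 = 2323276)
q = -3510302 (q = -1187026 - 1*2323276 = -1187026 - 2323276 = -3510302)
q/(-3872501) - 1998079/4213687 = -3510302/(-3872501) - 1998079/4213687 = -3510302*(-1/3872501) - 1998079*1/4213687 = 3510302/3872501 - 1998079/4213687 = 7053750977895/16317507121187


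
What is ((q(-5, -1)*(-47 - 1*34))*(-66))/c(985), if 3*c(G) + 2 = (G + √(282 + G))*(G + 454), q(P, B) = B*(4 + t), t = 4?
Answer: -90929878776/1003218004531 + 92314728*√1267/1003218004531 ≈ -0.087363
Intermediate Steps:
q(P, B) = 8*B (q(P, B) = B*(4 + 4) = B*8 = 8*B)
c(G) = -⅔ + (454 + G)*(G + √(282 + G))/3 (c(G) = -⅔ + ((G + √(282 + G))*(G + 454))/3 = -⅔ + ((G + √(282 + G))*(454 + G))/3 = -⅔ + ((454 + G)*(G + √(282 + G)))/3 = -⅔ + (454 + G)*(G + √(282 + G))/3)
((q(-5, -1)*(-47 - 1*34))*(-66))/c(985) = (((8*(-1))*(-47 - 1*34))*(-66))/(-⅔ + (⅓)*985² + (454/3)*985 + 454*√(282 + 985)/3 + (⅓)*985*√(282 + 985)) = (-8*(-47 - 34)*(-66))/(-⅔ + (⅓)*970225 + 447190/3 + 454*√1267/3 + (⅓)*985*√1267) = (-8*(-81)*(-66))/(-⅔ + 970225/3 + 447190/3 + 454*√1267/3 + 985*√1267/3) = (648*(-66))/(472471 + 1439*√1267/3) = -42768/(472471 + 1439*√1267/3)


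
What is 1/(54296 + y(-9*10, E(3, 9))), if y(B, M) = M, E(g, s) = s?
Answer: 1/54305 ≈ 1.8415e-5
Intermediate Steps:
1/(54296 + y(-9*10, E(3, 9))) = 1/(54296 + 9) = 1/54305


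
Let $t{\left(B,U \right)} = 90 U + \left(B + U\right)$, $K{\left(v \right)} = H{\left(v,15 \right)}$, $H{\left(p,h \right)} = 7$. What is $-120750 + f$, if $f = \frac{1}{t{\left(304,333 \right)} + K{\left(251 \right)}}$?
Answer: $- \frac{3696640499}{30614} \approx -1.2075 \cdot 10^{5}$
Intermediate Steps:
$K{\left(v \right)} = 7$
$t{\left(B,U \right)} = B + 91 U$
$f = \frac{1}{30614}$ ($f = \frac{1}{\left(304 + 91 \cdot 333\right) + 7} = \frac{1}{\left(304 + 30303\right) + 7} = \frac{1}{30607 + 7} = \frac{1}{30614} \approx 3.2665 \cdot 10^{-5}$)
$-120750 + f = -120750 + \frac{1}{30614} = - \frac{3696640499}{30614}$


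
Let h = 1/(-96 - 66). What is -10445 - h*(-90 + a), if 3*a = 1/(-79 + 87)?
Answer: -40612319/3888 ≈ -10446.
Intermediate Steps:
h = -1/162 (h = 1/(-162) = -1/162 ≈ -0.0061728)
a = 1/24 (a = 1/(3*(-79 + 87)) = (⅓)/8 = (⅓)*(⅛) = 1/24 ≈ 0.041667)
-10445 - h*(-90 + a) = -10445 - (-1)*(-90 + 1/24)/162 = -10445 - (-1)*(-2159)/(162*24) = -10445 - 1*2159/3888 = -10445 - 2159/3888 = -40612319/3888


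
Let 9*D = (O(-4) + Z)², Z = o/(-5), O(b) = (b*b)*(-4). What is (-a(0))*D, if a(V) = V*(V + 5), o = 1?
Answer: 0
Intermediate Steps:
a(V) = V*(5 + V)
O(b) = -4*b² (O(b) = b²*(-4) = -4*b²)
Z = -⅕ (Z = 1/(-5) = 1*(-⅕) = -⅕ ≈ -0.20000)
D = 11449/25 (D = (-4*(-4)² - ⅕)²/9 = (-4*16 - ⅕)²/9 = (-64 - ⅕)²/9 = (-321/5)²/9 = (⅑)*(103041/25) = 11449/25 ≈ 457.96)
(-a(0))*D = -0*(5 + 0)*(11449/25) = -0*5*(11449/25) = -1*0*(11449/25) = 0*(11449/25) = 0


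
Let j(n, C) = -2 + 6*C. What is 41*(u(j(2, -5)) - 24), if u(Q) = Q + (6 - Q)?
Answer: -738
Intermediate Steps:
u(Q) = 6
41*(u(j(2, -5)) - 24) = 41*(6 - 24) = 41*(-18) = -738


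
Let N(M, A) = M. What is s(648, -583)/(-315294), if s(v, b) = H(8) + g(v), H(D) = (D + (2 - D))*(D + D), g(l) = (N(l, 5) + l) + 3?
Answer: -1331/315294 ≈ -0.0042215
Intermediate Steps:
g(l) = 3 + 2*l (g(l) = (l + l) + 3 = 2*l + 3 = 3 + 2*l)
H(D) = 4*D (H(D) = 2*(2*D) = 4*D)
s(v, b) = 35 + 2*v (s(v, b) = 4*8 + (3 + 2*v) = 32 + (3 + 2*v) = 35 + 2*v)
s(648, -583)/(-315294) = (35 + 2*648)/(-315294) = (35 + 1296)*(-1/315294) = 1331*(-1/315294) = -1331/315294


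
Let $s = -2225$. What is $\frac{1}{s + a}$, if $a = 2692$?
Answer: $\frac{1}{467} \approx 0.0021413$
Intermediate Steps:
$\frac{1}{s + a} = \frac{1}{-2225 + 2692} = \frac{1}{467}$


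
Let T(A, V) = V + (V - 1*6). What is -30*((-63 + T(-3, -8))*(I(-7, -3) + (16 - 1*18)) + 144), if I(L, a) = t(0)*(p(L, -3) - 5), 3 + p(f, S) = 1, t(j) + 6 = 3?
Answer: 44130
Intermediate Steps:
t(j) = -3 (t(j) = -6 + 3 = -3)
T(A, V) = -6 + 2*V (T(A, V) = V + (V - 6) = V + (-6 + V) = -6 + 2*V)
p(f, S) = -2 (p(f, S) = -3 + 1 = -2)
I(L, a) = 21 (I(L, a) = -3*(-2 - 5) = -3*(-7) = 21)
-30*((-63 + T(-3, -8))*(I(-7, -3) + (16 - 1*18)) + 144) = -30*((-63 + (-6 + 2*(-8)))*(21 + (16 - 1*18)) + 144) = -30*((-63 + (-6 - 16))*(21 + (16 - 18)) + 144) = -30*((-63 - 22)*(21 - 2) + 144) = -30*(-85*19 + 144) = -30*(-1615 + 144) = -30*(-1471) = 44130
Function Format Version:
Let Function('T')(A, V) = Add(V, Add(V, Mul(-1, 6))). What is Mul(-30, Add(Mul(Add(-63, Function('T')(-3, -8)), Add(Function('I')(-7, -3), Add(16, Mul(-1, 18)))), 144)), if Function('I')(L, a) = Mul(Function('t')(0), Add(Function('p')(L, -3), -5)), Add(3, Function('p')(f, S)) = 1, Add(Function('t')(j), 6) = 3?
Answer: 44130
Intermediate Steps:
Function('t')(j) = -3 (Function('t')(j) = Add(-6, 3) = -3)
Function('T')(A, V) = Add(-6, Mul(2, V)) (Function('T')(A, V) = Add(V, Add(V, -6)) = Add(V, Add(-6, V)) = Add(-6, Mul(2, V)))
Function('p')(f, S) = -2 (Function('p')(f, S) = Add(-3, 1) = -2)
Function('I')(L, a) = 21 (Function('I')(L, a) = Mul(-3, Add(-2, -5)) = Mul(-3, -7) = 21)
Mul(-30, Add(Mul(Add(-63, Function('T')(-3, -8)), Add(Function('I')(-7, -3), Add(16, Mul(-1, 18)))), 144)) = Mul(-30, Add(Mul(Add(-63, Add(-6, Mul(2, -8))), Add(21, Add(16, Mul(-1, 18)))), 144)) = Mul(-30, Add(Mul(Add(-63, Add(-6, -16)), Add(21, Add(16, -18))), 144)) = Mul(-30, Add(Mul(Add(-63, -22), Add(21, -2)), 144)) = Mul(-30, Add(Mul(-85, 19), 144)) = Mul(-30, Add(-1615, 144)) = Mul(-30, -1471) = 44130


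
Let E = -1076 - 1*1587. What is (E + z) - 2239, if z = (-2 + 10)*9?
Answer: -4830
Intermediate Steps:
E = -2663 (E = -1076 - 1587 = -2663)
z = 72 (z = 8*9 = 72)
(E + z) - 2239 = (-2663 + 72) - 2239 = -2591 - 2239 = -4830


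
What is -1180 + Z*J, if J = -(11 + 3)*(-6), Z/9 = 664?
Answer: 500804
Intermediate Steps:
Z = 5976 (Z = 9*664 = 5976)
J = 84 (J = -14*(-6) = -1*(-84) = 84)
-1180 + Z*J = -1180 + 5976*84 = -1180 + 501984 = 500804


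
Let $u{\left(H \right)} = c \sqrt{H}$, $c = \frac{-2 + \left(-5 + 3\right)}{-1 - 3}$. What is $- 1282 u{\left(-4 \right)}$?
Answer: $- 2564 i \approx - 2564.0 i$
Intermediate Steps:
$c = 1$ ($c = \frac{-2 - 2}{-4} = \left(-4\right) \left(- \frac{1}{4}\right) = 1$)
$u{\left(H \right)} = \sqrt{H}$ ($u{\left(H \right)} = 1 \sqrt{H} = \sqrt{H}$)
$- 1282 u{\left(-4 \right)} = - 1282 \sqrt{-4} = - 1282 \cdot 2 i = - 2564 i$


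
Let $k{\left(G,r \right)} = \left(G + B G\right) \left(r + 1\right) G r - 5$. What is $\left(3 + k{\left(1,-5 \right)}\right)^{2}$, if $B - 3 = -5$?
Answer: $484$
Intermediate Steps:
$B = -2$ ($B = 3 - 5 = -2$)
$k{\left(G,r \right)} = -5 - r G^{2} \left(1 + r\right)$ ($k{\left(G,r \right)} = \left(G - 2 G\right) \left(r + 1\right) G r - 5 = - G \left(1 + r\right) G r - 5 = - G^{2} \left(1 + r\right) r - 5 = - r G^{2} \left(1 + r\right) - 5 = -5 - r G^{2} \left(1 + r\right)$)
$\left(3 + k{\left(1,-5 \right)}\right)^{2} = \left(3 - \left(5 - 5 + 1^{2} \left(-5\right)^{2}\right)\right)^{2} = \left(3 - \left(5 - 5 + 25\right)\right)^{2} = \left(3 - 25\right)^{2} = \left(-22\right)^{2} = 484$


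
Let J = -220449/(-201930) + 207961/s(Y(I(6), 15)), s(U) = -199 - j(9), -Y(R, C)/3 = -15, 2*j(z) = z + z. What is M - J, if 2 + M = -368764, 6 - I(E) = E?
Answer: -198035324509/538480 ≈ -3.6777e+5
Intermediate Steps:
I(E) = 6 - E
j(z) = z (j(z) = (z + z)/2 = (2*z)/2 = z)
M = -368766 (M = -2 - 368764 = -368766)
Y(R, C) = 45 (Y(R, C) = -3*(-15) = 45)
s(U) = -208 (s(U) = -199 - 1*9 = -199 - 9 = -208)
J = -537791171/538480 (J = -220449/(-201930) + 207961/(-208) = -220449*(-1/201930) + 207961*(-1/208) = 73483/67310 - 15997/16 = -537791171/538480 ≈ -998.72)
M - J = -368766 - 1*(-537791171/538480) = -368766 + 537791171/538480 = -198035324509/538480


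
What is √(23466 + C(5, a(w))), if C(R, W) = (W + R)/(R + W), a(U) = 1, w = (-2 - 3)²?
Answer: √23467 ≈ 153.19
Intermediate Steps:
w = 25 (w = (-5)² = 25)
C(R, W) = 1 (C(R, W) = (R + W)/(R + W) = 1)
√(23466 + C(5, a(w))) = √(23466 + 1) = √23467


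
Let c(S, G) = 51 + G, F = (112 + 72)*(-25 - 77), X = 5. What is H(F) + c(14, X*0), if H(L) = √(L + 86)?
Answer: 51 + I*√18682 ≈ 51.0 + 136.68*I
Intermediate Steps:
F = -18768 (F = 184*(-102) = -18768)
H(L) = √(86 + L)
H(F) + c(14, X*0) = √(86 - 18768) + (51 + 5*0) = √(-18682) + (51 + 0) = I*√18682 + 51 = 51 + I*√18682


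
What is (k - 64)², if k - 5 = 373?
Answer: 98596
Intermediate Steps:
k = 378 (k = 5 + 373 = 378)
(k - 64)² = (378 - 64)² = 314² = 98596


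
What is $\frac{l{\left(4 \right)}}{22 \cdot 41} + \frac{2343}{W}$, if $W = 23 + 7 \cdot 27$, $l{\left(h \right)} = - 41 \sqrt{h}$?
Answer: $\frac{25561}{2332} \approx 10.961$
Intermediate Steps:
$W = 212$ ($W = 23 + 189 = 212$)
$\frac{l{\left(4 \right)}}{22 \cdot 41} + \frac{2343}{W} = \frac{\left(-41\right) \sqrt{4}}{22 \cdot 41} + \frac{2343}{212} = \frac{\left(-41\right) 2}{902} + 2343 \cdot \frac{1}{212} = \left(-82\right) \frac{1}{902} + \frac{2343}{212} = - \frac{1}{11} + \frac{2343}{212} = \frac{25561}{2332}$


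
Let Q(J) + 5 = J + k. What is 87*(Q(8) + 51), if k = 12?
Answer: 5742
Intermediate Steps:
Q(J) = 7 + J (Q(J) = -5 + (J + 12) = -5 + (12 + J) = 7 + J)
87*(Q(8) + 51) = 87*((7 + 8) + 51) = 87*(15 + 51) = 87*66 = 5742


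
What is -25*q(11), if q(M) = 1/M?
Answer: -25/11 ≈ -2.2727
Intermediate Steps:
-25*q(11) = -25/11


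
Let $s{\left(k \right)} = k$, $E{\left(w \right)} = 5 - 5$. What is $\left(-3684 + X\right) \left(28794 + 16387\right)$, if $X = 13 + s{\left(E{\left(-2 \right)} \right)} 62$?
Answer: $-165859451$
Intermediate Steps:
$E{\left(w \right)} = 0$ ($E{\left(w \right)} = 5 - 5 = 0$)
$X = 13$ ($X = 13 + 0 \cdot 62 = 13 + 0 = 13$)
$\left(-3684 + X\right) \left(28794 + 16387\right) = \left(-3684 + 13\right) \left(28794 + 16387\right) = \left(-3671\right) 45181 = -165859451$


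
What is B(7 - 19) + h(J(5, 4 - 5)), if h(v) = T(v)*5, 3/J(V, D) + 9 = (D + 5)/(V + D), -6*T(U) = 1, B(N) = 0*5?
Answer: -⅚ ≈ -0.83333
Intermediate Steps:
B(N) = 0
T(U) = -⅙ (T(U) = -⅙*1 = -⅙)
J(V, D) = 3/(-9 + (5 + D)/(D + V)) (J(V, D) = 3/(-9 + (D + 5)/(V + D)) = 3/(-9 + (5 + D)/(D + V)))
h(v) = -⅚ (h(v) = -⅙*5 = -⅚)
B(7 - 19) + h(J(5, 4 - 5)) = 0 - ⅚ = -⅚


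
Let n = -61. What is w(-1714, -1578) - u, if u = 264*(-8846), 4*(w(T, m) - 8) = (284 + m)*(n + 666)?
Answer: 4279269/2 ≈ 2.1396e+6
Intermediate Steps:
w(T, m) = 42963 + 605*m/4 (w(T, m) = 8 + ((284 + m)*(-61 + 666))/4 = 8 + ((284 + m)*605)/4 = 8 + (171820 + 605*m)/4 = 8 + (42955 + 605*m/4) = 42963 + 605*m/4)
u = -2335344
w(-1714, -1578) - u = (42963 + (605/4)*(-1578)) - 1*(-2335344) = (42963 - 477345/2) + 2335344 = -391419/2 + 2335344 = 4279269/2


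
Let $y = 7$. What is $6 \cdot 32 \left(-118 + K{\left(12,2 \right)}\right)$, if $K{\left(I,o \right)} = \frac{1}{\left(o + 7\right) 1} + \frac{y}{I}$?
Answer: $- \frac{67568}{3} \approx -22523.0$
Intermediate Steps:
$K{\left(I,o \right)} = \frac{1}{7 + o} + \frac{7}{I}$ ($K{\left(I,o \right)} = \frac{1}{\left(o + 7\right) 1} + \frac{7}{I} = \frac{1}{7 + o} 1 + \frac{7}{I} = \frac{1}{7 + o} + \frac{7}{I}$)
$6 \cdot 32 \left(-118 + K{\left(12,2 \right)}\right) = 6 \cdot 32 \left(-118 + \frac{49 + 12 + 7 \cdot 2}{12 \left(7 + 2\right)}\right) = 192 \left(-118 + \frac{49 + 12 + 14}{12 \cdot 9}\right) = 192 \left(-118 + \frac{1}{12} \cdot \frac{1}{9} \cdot 75\right) = 192 \left(-118 + \frac{25}{36}\right) = 192 \left(- \frac{4223}{36}\right) = - \frac{67568}{3}$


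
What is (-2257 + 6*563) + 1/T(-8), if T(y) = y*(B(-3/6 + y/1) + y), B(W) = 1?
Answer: 62777/56 ≈ 1121.0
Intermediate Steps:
T(y) = y*(1 + y)
(-2257 + 6*563) + 1/T(-8) = (-2257 + 6*563) + 1/(-8*(1 - 8)) = (-2257 + 3378) + 1/(-8*(-7)) = 1121 + 1/56 = 62777/56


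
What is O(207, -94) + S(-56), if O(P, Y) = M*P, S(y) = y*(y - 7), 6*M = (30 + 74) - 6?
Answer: 6909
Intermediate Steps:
M = 49/3 (M = ((30 + 74) - 6)/6 = (104 - 6)/6 = (⅙)*98 = 49/3 ≈ 16.333)
S(y) = y*(-7 + y)
O(P, Y) = 49*P/3
O(207, -94) + S(-56) = (49/3)*207 - 56*(-7 - 56) = 3381 - 56*(-63) = 3381 + 3528 = 6909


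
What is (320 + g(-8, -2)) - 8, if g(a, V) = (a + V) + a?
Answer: 294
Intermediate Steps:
g(a, V) = V + 2*a (g(a, V) = (V + a) + a = V + 2*a)
(320 + g(-8, -2)) - 8 = (320 + (-2 + 2*(-8))) - 8 = (320 + (-2 - 16)) - 8 = (320 - 18) - 8 = 302 - 8 = 294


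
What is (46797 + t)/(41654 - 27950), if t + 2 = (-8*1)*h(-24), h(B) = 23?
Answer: 15537/4568 ≈ 3.4013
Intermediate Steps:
t = -186 (t = -2 - 8*1*23 = -2 - 8*23 = -2 - 184 = -186)
(46797 + t)/(41654 - 27950) = (46797 - 186)/(41654 - 27950) = 46611/13704 = 46611*(1/13704) = 15537/4568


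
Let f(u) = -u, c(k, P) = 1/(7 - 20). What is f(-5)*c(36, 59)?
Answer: -5/13 ≈ -0.38462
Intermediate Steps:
c(k, P) = -1/13 (c(k, P) = 1/(-13) = -1/13)
f(-5)*c(36, 59) = -1*(-5)*(-1/13) = 5*(-1/13) = -5/13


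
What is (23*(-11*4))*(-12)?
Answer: 12144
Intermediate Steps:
(23*(-11*4))*(-12) = (23*(-44))*(-12) = -1012*(-12) = 12144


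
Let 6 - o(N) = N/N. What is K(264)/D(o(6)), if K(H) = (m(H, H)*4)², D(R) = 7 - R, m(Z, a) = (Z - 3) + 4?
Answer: 561800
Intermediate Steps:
m(Z, a) = 1 + Z (m(Z, a) = (-3 + Z) + 4 = 1 + Z)
o(N) = 5 (o(N) = 6 - N/N = 6 - 1*1 = 6 - 1 = 5)
K(H) = (4 + 4*H)² (K(H) = ((1 + H)*4)² = (4 + 4*H)²)
K(264)/D(o(6)) = (16*(1 + 264)²)/(7 - 1*5) = (16*265²)/(7 - 5) = (16*70225)/2 = 1123600*(½) = 561800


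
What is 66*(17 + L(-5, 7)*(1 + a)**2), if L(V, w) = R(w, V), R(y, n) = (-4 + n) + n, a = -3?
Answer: -2574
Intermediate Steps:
R(y, n) = -4 + 2*n
L(V, w) = -4 + 2*V
66*(17 + L(-5, 7)*(1 + a)**2) = 66*(17 + (-4 + 2*(-5))*(1 - 3)**2) = 66*(17 + (-4 - 10)*(-2)**2) = 66*(17 - 14*4) = 66*(17 - 56) = 66*(-39) = -2574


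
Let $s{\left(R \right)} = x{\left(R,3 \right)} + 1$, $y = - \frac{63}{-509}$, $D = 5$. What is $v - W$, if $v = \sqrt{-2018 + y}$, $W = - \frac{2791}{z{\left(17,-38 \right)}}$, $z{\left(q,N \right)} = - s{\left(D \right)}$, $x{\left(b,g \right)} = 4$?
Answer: $- \frac{2791}{5} + \frac{i \sqrt{522793391}}{509} \approx -558.2 + 44.921 i$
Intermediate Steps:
$y = \frac{63}{509}$ ($y = \left(-63\right) \left(- \frac{1}{509}\right) = \frac{63}{509} \approx 0.12377$)
$s{\left(R \right)} = 5$ ($s{\left(R \right)} = 4 + 1 = 5$)
$z{\left(q,N \right)} = -5$ ($z{\left(q,N \right)} = \left(-1\right) 5 = -5$)
$W = \frac{2791}{5}$ ($W = - \frac{2791}{-5} = \left(-2791\right) \left(- \frac{1}{5}\right) = \frac{2791}{5} \approx 558.2$)
$v = \frac{i \sqrt{522793391}}{509}$ ($v = \sqrt{-2018 + \frac{63}{509}} = \sqrt{- \frac{1027099}{509}} = \frac{i \sqrt{522793391}}{509} \approx 44.921 i$)
$v - W = \frac{i \sqrt{522793391}}{509} - \frac{2791}{5} = - \frac{2791}{5} + \frac{i \sqrt{522793391}}{509}$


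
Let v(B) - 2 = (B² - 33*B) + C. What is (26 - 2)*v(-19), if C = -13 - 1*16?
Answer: 23064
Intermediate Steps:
C = -29 (C = -13 - 16 = -29)
v(B) = -27 + B² - 33*B (v(B) = 2 + ((B² - 33*B) - 29) = 2 + (-29 + B² - 33*B) = -27 + B² - 33*B)
(26 - 2)*v(-19) = (26 - 2)*(-27 + (-19)² - 33*(-19)) = 24*(-27 + 361 + 627) = 24*961 = 23064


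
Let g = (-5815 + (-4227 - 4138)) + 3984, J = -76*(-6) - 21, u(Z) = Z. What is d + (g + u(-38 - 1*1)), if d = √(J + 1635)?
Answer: -10235 + 3*√230 ≈ -10190.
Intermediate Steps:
J = 435 (J = 456 - 21 = 435)
g = -10196 (g = (-5815 - 8365) + 3984 = -14180 + 3984 = -10196)
d = 3*√230 (d = √(435 + 1635) = √2070 = 3*√230 ≈ 45.497)
d + (g + u(-38 - 1*1)) = 3*√230 + (-10196 + (-38 - 1*1)) = 3*√230 + (-10196 + (-38 - 1)) = 3*√230 + (-10196 - 39) = 3*√230 - 10235 = -10235 + 3*√230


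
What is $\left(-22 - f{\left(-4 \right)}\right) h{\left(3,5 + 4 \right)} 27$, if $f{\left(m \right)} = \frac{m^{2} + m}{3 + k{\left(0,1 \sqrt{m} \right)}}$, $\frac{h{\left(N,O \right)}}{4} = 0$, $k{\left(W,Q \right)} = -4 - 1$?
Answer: $0$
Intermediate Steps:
$k{\left(W,Q \right)} = -5$ ($k{\left(W,Q \right)} = -4 - 1 = -5$)
$h{\left(N,O \right)} = 0$ ($h{\left(N,O \right)} = 4 \cdot 0 = 0$)
$f{\left(m \right)} = - \frac{m}{2} - \frac{m^{2}}{2}$ ($f{\left(m \right)} = \frac{m^{2} + m}{3 - 5} = \frac{m + m^{2}}{-2} = \left(m + m^{2}\right) \left(- \frac{1}{2}\right) = - \frac{m}{2} - \frac{m^{2}}{2}$)
$\left(-22 - f{\left(-4 \right)}\right) h{\left(3,5 + 4 \right)} 27 = \left(-22 - \left(- \frac{1}{2}\right) \left(-4\right) \left(1 - 4\right)\right) 0 \cdot 27 = \left(-22 - \left(- \frac{1}{2}\right) \left(-4\right) \left(-3\right)\right) 0 \cdot 27 = \left(-22 - -6\right) 0 \cdot 27 = \left(-22 + 6\right) 0 \cdot 27 = \left(-16\right) 0 \cdot 27 = 0 \cdot 27 = 0$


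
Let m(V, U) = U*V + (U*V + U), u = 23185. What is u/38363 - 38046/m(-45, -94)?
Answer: -632796494/160472429 ≈ -3.9433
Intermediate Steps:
m(V, U) = U + 2*U*V (m(V, U) = U*V + (U + U*V) = U + 2*U*V)
u/38363 - 38046/m(-45, -94) = 23185/38363 - 38046*(-1/(94*(1 + 2*(-45)))) = 23185*(1/38363) - 38046*(-1/(94*(1 - 90))) = 23185/38363 - 38046/((-94*(-89))) = 23185/38363 - 38046/8366 = 23185/38363 - 38046*1/8366 = 23185/38363 - 19023/4183 = -632796494/160472429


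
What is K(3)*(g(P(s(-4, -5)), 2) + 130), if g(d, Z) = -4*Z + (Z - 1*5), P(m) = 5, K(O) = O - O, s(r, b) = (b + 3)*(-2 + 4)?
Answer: 0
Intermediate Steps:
s(r, b) = 6 + 2*b (s(r, b) = (3 + b)*2 = 6 + 2*b)
K(O) = 0
g(d, Z) = -5 - 3*Z (g(d, Z) = -4*Z + (Z - 5) = -4*Z + (-5 + Z) = -5 - 3*Z)
K(3)*(g(P(s(-4, -5)), 2) + 130) = 0*((-5 - 3*2) + 130) = 0*((-5 - 6) + 130) = 0*(-11 + 130) = 0*119 = 0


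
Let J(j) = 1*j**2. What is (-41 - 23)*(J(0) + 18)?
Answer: -1152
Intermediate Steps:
J(j) = j**2
(-41 - 23)*(J(0) + 18) = (-41 - 23)*(0**2 + 18) = -64*(0 + 18) = -64*18 = -1152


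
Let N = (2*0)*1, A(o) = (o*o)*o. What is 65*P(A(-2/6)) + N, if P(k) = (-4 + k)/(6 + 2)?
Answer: -7085/216 ≈ -32.801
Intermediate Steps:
A(o) = o**3 (A(o) = o**2*o = o**3)
P(k) = -1/2 + k/8 (P(k) = (-4 + k)/8 = (-4 + k)*(1/8) = -1/2 + k/8)
N = 0 (N = 0*1 = 0)
65*P(A(-2/6)) + N = 65*(-1/2 + (-2/6)**3/8) + 0 = 65*(-1/2 + (-2*1/6)**3/8) + 0 = 65*(-1/2 + (-1/3)**3/8) + 0 = 65*(-1/2 + (1/8)*(-1/27)) + 0 = 65*(-1/2 - 1/216) + 0 = 65*(-109/216) + 0 = -7085/216 + 0 = -7085/216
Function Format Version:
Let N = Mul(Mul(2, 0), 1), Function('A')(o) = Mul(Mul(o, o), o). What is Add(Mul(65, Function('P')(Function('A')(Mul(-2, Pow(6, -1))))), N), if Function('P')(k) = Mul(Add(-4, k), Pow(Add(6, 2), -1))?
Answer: Rational(-7085, 216) ≈ -32.801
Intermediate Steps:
Function('A')(o) = Pow(o, 3) (Function('A')(o) = Mul(Pow(o, 2), o) = Pow(o, 3))
Function('P')(k) = Add(Rational(-1, 2), Mul(Rational(1, 8), k)) (Function('P')(k) = Mul(Add(-4, k), Pow(8, -1)) = Mul(Add(-4, k), Rational(1, 8)) = Add(Rational(-1, 2), Mul(Rational(1, 8), k)))
N = 0 (N = Mul(0, 1) = 0)
Add(Mul(65, Function('P')(Function('A')(Mul(-2, Pow(6, -1))))), N) = Add(Mul(65, Add(Rational(-1, 2), Mul(Rational(1, 8), Pow(Mul(-2, Pow(6, -1)), 3)))), 0) = Add(Mul(65, Add(Rational(-1, 2), Mul(Rational(1, 8), Pow(Mul(-2, Rational(1, 6)), 3)))), 0) = Add(Mul(65, Add(Rational(-1, 2), Mul(Rational(1, 8), Pow(Rational(-1, 3), 3)))), 0) = Add(Mul(65, Add(Rational(-1, 2), Mul(Rational(1, 8), Rational(-1, 27)))), 0) = Add(Mul(65, Add(Rational(-1, 2), Rational(-1, 216))), 0) = Add(Mul(65, Rational(-109, 216)), 0) = Add(Rational(-7085, 216), 0) = Rational(-7085, 216)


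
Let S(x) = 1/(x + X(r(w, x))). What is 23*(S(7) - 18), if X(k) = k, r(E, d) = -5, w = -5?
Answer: -805/2 ≈ -402.50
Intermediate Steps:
S(x) = 1/(-5 + x) (S(x) = 1/(x - 5) = 1/(-5 + x))
23*(S(7) - 18) = 23*(1/(-5 + 7) - 18) = 23*(1/2 - 18) = 23*(½ - 18) = 23*(-35/2) = -805/2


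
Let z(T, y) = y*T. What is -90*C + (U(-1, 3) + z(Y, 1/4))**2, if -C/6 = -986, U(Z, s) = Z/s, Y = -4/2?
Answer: -19167815/36 ≈ -5.3244e+5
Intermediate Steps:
Y = -2 (Y = -4*1/2 = -2)
C = 5916 (C = -6*(-986) = 5916)
z(T, y) = T*y
-90*C + (U(-1, 3) + z(Y, 1/4))**2 = -90*5916 + (-1/3 - 2/4)**2 = -532440 + (-1*1/3 - 2*1/4)**2 = -532440 + (-1/3 - 1/2)**2 = -532440 + (-5/6)**2 = -532440 + 25/36 = -19167815/36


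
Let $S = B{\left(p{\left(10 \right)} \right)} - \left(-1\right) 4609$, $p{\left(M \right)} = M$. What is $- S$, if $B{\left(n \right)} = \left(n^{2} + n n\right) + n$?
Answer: $-4819$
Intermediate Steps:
$B{\left(n \right)} = n + 2 n^{2}$ ($B{\left(n \right)} = \left(n^{2} + n^{2}\right) + n = 2 n^{2} + n = n + 2 n^{2}$)
$S = 4819$ ($S = 10 \left(1 + 2 \cdot 10\right) - \left(-1\right) 4609 = 10 \left(1 + 20\right) - -4609 = 10 \cdot 21 + 4609 = 210 + 4609 = 4819$)
$- S = \left(-1\right) 4819 = -4819$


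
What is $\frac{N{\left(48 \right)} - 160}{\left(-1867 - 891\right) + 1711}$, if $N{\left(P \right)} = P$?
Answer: $\frac{112}{1047} \approx 0.10697$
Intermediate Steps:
$\frac{N{\left(48 \right)} - 160}{\left(-1867 - 891\right) + 1711} = \frac{48 - 160}{\left(-1867 - 891\right) + 1711} = - \frac{112}{-2758 + 1711} = - \frac{112}{-1047} = \left(-112\right) \left(- \frac{1}{1047}\right) = \frac{112}{1047}$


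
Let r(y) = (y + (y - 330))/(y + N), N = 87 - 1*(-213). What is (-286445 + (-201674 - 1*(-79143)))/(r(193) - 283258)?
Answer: 100812584/69823069 ≈ 1.4438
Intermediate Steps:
N = 300 (N = 87 + 213 = 300)
r(y) = (-330 + 2*y)/(300 + y) (r(y) = (y + (y - 330))/(y + 300) = (y + (-330 + y))/(300 + y) = (-330 + 2*y)/(300 + y))
(-286445 + (-201674 - 1*(-79143)))/(r(193) - 283258) = (-286445 + (-201674 - 1*(-79143)))/(2*(-165 + 193)/(300 + 193) - 283258) = (-286445 + (-201674 + 79143))/(2*28/493 - 283258) = (-286445 - 122531)/(2*(1/493)*28 - 283258) = -408976/(56/493 - 283258) = -408976/(-139646138/493) = -408976*(-493/139646138) = 100812584/69823069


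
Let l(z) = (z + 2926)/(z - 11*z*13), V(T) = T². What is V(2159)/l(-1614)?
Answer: 267077417457/328 ≈ 8.1426e+8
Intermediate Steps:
l(z) = -(2926 + z)/(142*z) (l(z) = (2926 + z)/(z - 143*z) = (2926 + z)/((-142*z)) = (2926 + z)*(-1/(142*z)) = -(2926 + z)/(142*z))
V(2159)/l(-1614) = 2159²/(((1/142)*(-2926 - 1*(-1614))/(-1614))) = 4661281/(((1/142)*(-1/1614)*(-2926 + 1614))) = 4661281/(((1/142)*(-1/1614)*(-1312))) = 4661281/(328/57297) = 4661281*(57297/328) = 267077417457/328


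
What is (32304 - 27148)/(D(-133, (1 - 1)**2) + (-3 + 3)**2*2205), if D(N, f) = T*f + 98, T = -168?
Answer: 2578/49 ≈ 52.612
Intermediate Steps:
D(N, f) = 98 - 168*f (D(N, f) = -168*f + 98 = 98 - 168*f)
(32304 - 27148)/(D(-133, (1 - 1)**2) + (-3 + 3)**2*2205) = (32304 - 27148)/((98 - 168*(1 - 1)**2) + (-3 + 3)**2*2205) = 5156/((98 - 168*0**2) + 0**2*2205) = 5156/((98 - 168*0) + 0*2205) = 5156/((98 + 0) + 0) = 5156/(98 + 0) = 5156/98 = 5156*(1/98) = 2578/49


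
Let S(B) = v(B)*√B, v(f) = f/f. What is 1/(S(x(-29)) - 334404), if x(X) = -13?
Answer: -334404/111826035229 - I*√13/111826035229 ≈ -2.9904e-6 - 3.2242e-11*I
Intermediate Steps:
v(f) = 1
S(B) = √B (S(B) = 1*√B = √B)
1/(S(x(-29)) - 334404) = 1/(√(-13) - 334404) = 1/(I*√13 - 334404) = 1/(-334404 + I*√13)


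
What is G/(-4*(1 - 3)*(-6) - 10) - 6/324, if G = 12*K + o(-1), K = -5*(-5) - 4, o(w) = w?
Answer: -3403/783 ≈ -4.3461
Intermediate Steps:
K = 21 (K = 25 - 4 = 21)
G = 251 (G = 12*21 - 1 = 252 - 1 = 251)
G/(-4*(1 - 3)*(-6) - 10) - 6/324 = 251/(-4*(1 - 3)*(-6) - 10) - 6/324 = 251/(-4*(-2)*(-6) - 10) - 6*1/324 = 251/(8*(-6) - 10) - 1/54 = 251/(-48 - 10) - 1/54 = 251/(-58) - 1/54 = 251*(-1/58) - 1/54 = -251/58 - 1/54 = -3403/783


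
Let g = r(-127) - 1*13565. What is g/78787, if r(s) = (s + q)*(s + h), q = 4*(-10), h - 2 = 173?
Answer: -21581/78787 ≈ -0.27392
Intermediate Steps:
h = 175 (h = 2 + 173 = 175)
q = -40
r(s) = (-40 + s)*(175 + s) (r(s) = (s - 40)*(s + 175) = (-40 + s)*(175 + s))
g = -21581 (g = (-7000 + (-127)**2 + 135*(-127)) - 1*13565 = (-7000 + 16129 - 17145) - 13565 = -8016 - 13565 = -21581)
g/78787 = -21581/78787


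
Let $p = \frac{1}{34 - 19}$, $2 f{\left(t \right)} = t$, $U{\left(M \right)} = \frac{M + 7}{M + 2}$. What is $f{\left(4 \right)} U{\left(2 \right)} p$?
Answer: $\frac{3}{10} \approx 0.3$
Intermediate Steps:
$U{\left(M \right)} = \frac{7 + M}{2 + M}$
$f{\left(t \right)} = \frac{t}{2}$
$p = \frac{1}{15} \approx 0.066667$
$f{\left(4 \right)} U{\left(2 \right)} p = \frac{1}{2} \cdot 4 \frac{7 + 2}{2 + 2} \cdot \frac{1}{15} = 2 \cdot \frac{1}{4} \cdot 9 \cdot \frac{1}{15} = 2 \cdot \frac{9}{4} \cdot \frac{1}{15} = \frac{9}{2} \cdot \frac{1}{15} = \frac{3}{10}$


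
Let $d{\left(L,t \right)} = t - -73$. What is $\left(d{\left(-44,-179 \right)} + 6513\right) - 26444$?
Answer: $-20037$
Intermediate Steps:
$d{\left(L,t \right)} = 73 + t$ ($d{\left(L,t \right)} = t + 73 = 73 + t$)
$\left(d{\left(-44,-179 \right)} + 6513\right) - 26444 = \left(\left(73 - 179\right) + 6513\right) - 26444 = \left(-106 + 6513\right) - 26444 = 6407 - 26444 = -20037$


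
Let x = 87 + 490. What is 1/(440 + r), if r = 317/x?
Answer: 577/254197 ≈ 0.0022699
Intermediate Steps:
x = 577
r = 317/577 ≈ 0.54939
1/(440 + r) = 1/(440 + 317/577) = 1/(254197/577) = 577/254197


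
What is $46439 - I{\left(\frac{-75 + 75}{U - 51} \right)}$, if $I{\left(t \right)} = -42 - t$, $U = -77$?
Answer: $46481$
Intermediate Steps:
$46439 - I{\left(\frac{-75 + 75}{U - 51} \right)} = 46439 - \left(-42 - \frac{-75 + 75}{-77 - 51}\right) = 46439 - \left(-42 - \frac{0}{-128}\right) = 46439 - \left(-42 - 0 \left(- \frac{1}{128}\right)\right) = 46439 - \left(-42 - 0\right) = 46439 - \left(-42 + 0\right) = 46439 - -42 = 46439 + 42 = 46481$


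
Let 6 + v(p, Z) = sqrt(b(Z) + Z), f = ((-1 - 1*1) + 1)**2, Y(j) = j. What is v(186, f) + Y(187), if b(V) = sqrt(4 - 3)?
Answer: 181 + sqrt(2) ≈ 182.41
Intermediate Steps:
b(V) = 1 (b(V) = sqrt(1) = 1)
f = 1 (f = ((-1 - 1) + 1)**2 = (-2 + 1)**2 = (-1)**2 = 1)
v(p, Z) = -6 + sqrt(1 + Z)
v(186, f) + Y(187) = (-6 + sqrt(1 + 1)) + 187 = (-6 + sqrt(2)) + 187 = 181 + sqrt(2)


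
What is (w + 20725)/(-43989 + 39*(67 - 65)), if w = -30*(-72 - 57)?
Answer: -24595/43911 ≈ -0.56011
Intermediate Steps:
w = 3870 (w = -30*(-129) = 3870)
(w + 20725)/(-43989 + 39*(67 - 65)) = (3870 + 20725)/(-43989 + 39*(67 - 65)) = 24595/(-43989 + 39*2) = 24595/(-43989 + 78) = 24595/(-43911) = 24595*(-1/43911) = -24595/43911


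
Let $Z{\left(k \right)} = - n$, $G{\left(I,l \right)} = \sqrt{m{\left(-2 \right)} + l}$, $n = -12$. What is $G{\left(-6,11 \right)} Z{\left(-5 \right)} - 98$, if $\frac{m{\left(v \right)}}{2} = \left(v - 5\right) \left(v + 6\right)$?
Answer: $-98 + 36 i \sqrt{5} \approx -98.0 + 80.498 i$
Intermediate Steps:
$m{\left(v \right)} = 2 \left(-5 + v\right) \left(6 + v\right)$ ($m{\left(v \right)} = 2 \left(v - 5\right) \left(v + 6\right) = 2 \left(-5 + v\right) \left(6 + v\right)$)
$G{\left(I,l \right)} = \sqrt{-56 + l}$ ($G{\left(I,l \right)} = \sqrt{\left(-60 + 2 \left(-2\right) + 2 \left(-2\right)^{2}\right) + l} = \sqrt{\left(-60 - 4 + 2 \cdot 4\right) + l} = \sqrt{\left(-60 - 4 + 8\right) + l} = \sqrt{-56 + l}$)
$Z{\left(k \right)} = 12$ ($Z{\left(k \right)} = \left(-1\right) \left(-12\right) = 12$)
$G{\left(-6,11 \right)} Z{\left(-5 \right)} - 98 = \sqrt{-56 + 11} \cdot 12 - 98 = \sqrt{-45} \cdot 12 - 98 = 3 i \sqrt{5} \cdot 12 - 98 = 36 i \sqrt{5} - 98 = -98 + 36 i \sqrt{5}$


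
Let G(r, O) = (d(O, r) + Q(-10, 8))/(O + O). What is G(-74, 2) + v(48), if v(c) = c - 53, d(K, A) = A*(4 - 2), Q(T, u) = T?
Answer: -89/2 ≈ -44.500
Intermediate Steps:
d(K, A) = 2*A (d(K, A) = A*2 = 2*A)
G(r, O) = (-10 + 2*r)/(2*O) (G(r, O) = (2*r - 10)/(O + O) = (-10 + 2*r)/((2*O)) = (-10 + 2*r)*(1/(2*O)) = (-10 + 2*r)/(2*O))
v(c) = -53 + c
G(-74, 2) + v(48) = (-5 - 74)/2 + (-53 + 48) = (1/2)*(-79) - 5 = -79/2 - 5 = -89/2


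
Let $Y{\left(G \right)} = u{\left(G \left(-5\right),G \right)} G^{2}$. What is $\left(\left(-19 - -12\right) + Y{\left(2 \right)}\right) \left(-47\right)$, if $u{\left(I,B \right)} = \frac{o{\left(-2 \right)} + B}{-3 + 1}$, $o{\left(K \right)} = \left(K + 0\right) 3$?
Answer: $-47$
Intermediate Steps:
$o{\left(K \right)} = 3 K$ ($o{\left(K \right)} = K 3 = 3 K$)
$u{\left(I,B \right)} = 3 - \frac{B}{2}$ ($u{\left(I,B \right)} = \frac{3 \left(-2\right) + B}{-3 + 1} = \frac{-6 + B}{-2} = \left(-6 + B\right) \left(- \frac{1}{2}\right) = 3 - \frac{B}{2}$)
$Y{\left(G \right)} = G^{2} \left(3 - \frac{G}{2}\right)$ ($Y{\left(G \right)} = \left(3 - \frac{G}{2}\right) G^{2} = G^{2} \left(3 - \frac{G}{2}\right)$)
$\left(\left(-19 - -12\right) + Y{\left(2 \right)}\right) \left(-47\right) = \left(\left(-19 - -12\right) + \frac{2^{2} \left(6 - 2\right)}{2}\right) \left(-47\right) = \left(\left(-19 + 12\right) + \frac{1}{2} \cdot 4 \left(6 - 2\right)\right) \left(-47\right) = \left(-7 + \frac{1}{2} \cdot 4 \cdot 4\right) \left(-47\right) = \left(-7 + 8\right) \left(-47\right) = 1 \left(-47\right) = -47$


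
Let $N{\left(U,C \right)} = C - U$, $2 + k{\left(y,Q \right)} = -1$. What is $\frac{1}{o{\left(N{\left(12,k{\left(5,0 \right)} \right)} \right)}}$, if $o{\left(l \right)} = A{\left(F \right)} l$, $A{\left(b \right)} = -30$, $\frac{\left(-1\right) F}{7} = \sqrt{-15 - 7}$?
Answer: $\frac{1}{450} \approx 0.0022222$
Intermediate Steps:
$k{\left(y,Q \right)} = -3$ ($k{\left(y,Q \right)} = -2 - 1 = -3$)
$F = - 7 i \sqrt{22}$ ($F = - 7 \sqrt{-15 - 7} = - 7 \sqrt{-22} = - 7 i \sqrt{22} \approx - 32.833 i$)
$o{\left(l \right)} = - 30 l$
$\frac{1}{o{\left(N{\left(12,k{\left(5,0 \right)} \right)} \right)}} = \frac{1}{\left(-30\right) \left(-3 - 12\right)} = \frac{1}{\left(-30\right) \left(-15\right)} = \frac{1}{450}$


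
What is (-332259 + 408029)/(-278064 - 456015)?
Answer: -75770/734079 ≈ -0.10322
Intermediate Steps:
(-332259 + 408029)/(-278064 - 456015) = 75770/(-734079) = 75770*(-1/734079) = -75770/734079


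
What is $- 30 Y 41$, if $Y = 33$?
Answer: $-40590$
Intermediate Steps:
$- 30 Y 41 = \left(-30\right) 33 \cdot 41 = \left(-990\right) 41 = -40590$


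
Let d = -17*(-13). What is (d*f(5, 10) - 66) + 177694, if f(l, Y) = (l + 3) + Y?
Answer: 181606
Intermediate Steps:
d = 221
f(l, Y) = 3 + Y + l (f(l, Y) = (3 + l) + Y = 3 + Y + l)
(d*f(5, 10) - 66) + 177694 = (221*(3 + 10 + 5) - 66) + 177694 = (221*18 - 66) + 177694 = (3978 - 66) + 177694 = 3912 + 177694 = 181606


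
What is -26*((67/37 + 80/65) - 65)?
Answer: 59604/37 ≈ 1610.9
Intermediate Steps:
-26*((67/37 + 80/65) - 65) = -26*((67*(1/37) + 80*(1/65)) - 65) = -26*((67/37 + 16/13) - 65) = -26*(1463/481 - 65) = -26*(-29802/481) = 59604/37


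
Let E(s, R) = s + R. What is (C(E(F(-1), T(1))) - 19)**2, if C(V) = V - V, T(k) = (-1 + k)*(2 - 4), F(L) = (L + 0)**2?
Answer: 361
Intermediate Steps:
F(L) = L**2
T(k) = 2 - 2*k (T(k) = (-1 + k)*(-2) = 2 - 2*k)
E(s, R) = R + s
C(V) = 0
(C(E(F(-1), T(1))) - 19)**2 = (0 - 19)**2 = (-19)**2 = 361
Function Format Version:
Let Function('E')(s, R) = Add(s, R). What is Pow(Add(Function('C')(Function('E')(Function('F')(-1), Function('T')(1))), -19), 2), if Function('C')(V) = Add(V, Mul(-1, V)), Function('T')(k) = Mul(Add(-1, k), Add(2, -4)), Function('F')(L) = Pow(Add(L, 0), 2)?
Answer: 361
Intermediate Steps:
Function('F')(L) = Pow(L, 2)
Function('T')(k) = Add(2, Mul(-2, k)) (Function('T')(k) = Mul(Add(-1, k), -2) = Add(2, Mul(-2, k)))
Function('E')(s, R) = Add(R, s)
Function('C')(V) = 0
Pow(Add(Function('C')(Function('E')(Function('F')(-1), Function('T')(1))), -19), 2) = Pow(Add(0, -19), 2) = Pow(-19, 2) = 361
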